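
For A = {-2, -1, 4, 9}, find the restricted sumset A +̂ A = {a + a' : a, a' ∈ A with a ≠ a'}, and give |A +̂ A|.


Restricted sumset: A +̂ A = {a + a' : a ∈ A, a' ∈ A, a ≠ a'}.
Equivalently, take A + A and drop any sum 2a that is achievable ONLY as a + a for a ∈ A (i.e. sums representable only with equal summands).
Enumerate pairs (a, a') with a < a' (symmetric, so each unordered pair gives one sum; this covers all a ≠ a'):
  -2 + -1 = -3
  -2 + 4 = 2
  -2 + 9 = 7
  -1 + 4 = 3
  -1 + 9 = 8
  4 + 9 = 13
Collected distinct sums: {-3, 2, 3, 7, 8, 13}
|A +̂ A| = 6
(Reference bound: |A +̂ A| ≥ 2|A| - 3 for |A| ≥ 2, with |A| = 4 giving ≥ 5.)

|A +̂ A| = 6


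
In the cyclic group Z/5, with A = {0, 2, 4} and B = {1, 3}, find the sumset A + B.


Work in Z/5Z: reduce every sum a + b modulo 5.
Enumerate all 6 pairs:
a = 0: 0+1=1, 0+3=3
a = 2: 2+1=3, 2+3=0
a = 4: 4+1=0, 4+3=2
Distinct residues collected: {0, 1, 2, 3}
|A + B| = 4 (out of 5 total residues).

A + B = {0, 1, 2, 3}


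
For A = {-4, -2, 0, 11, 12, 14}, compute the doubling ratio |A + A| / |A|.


|A| = 6.
Compute A + A by enumerating all 36 pairs.
A + A = {-8, -6, -4, -2, 0, 7, 8, 9, 10, 11, 12, 14, 22, 23, 24, 25, 26, 28}, so |A + A| = 18.
K = |A + A| / |A| = 18/6 = 3/1 ≈ 3.0000.
Reference: AP of size 6 gives K = 11/6 ≈ 1.8333; a fully generic set of size 6 gives K ≈ 3.5000.

|A| = 6, |A + A| = 18, K = 18/6 = 3/1.


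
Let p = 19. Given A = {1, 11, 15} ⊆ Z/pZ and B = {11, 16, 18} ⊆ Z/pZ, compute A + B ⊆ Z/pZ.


Work in Z/19Z: reduce every sum a + b modulo 19.
Enumerate all 9 pairs:
a = 1: 1+11=12, 1+16=17, 1+18=0
a = 11: 11+11=3, 11+16=8, 11+18=10
a = 15: 15+11=7, 15+16=12, 15+18=14
Distinct residues collected: {0, 3, 7, 8, 10, 12, 14, 17}
|A + B| = 8 (out of 19 total residues).

A + B = {0, 3, 7, 8, 10, 12, 14, 17}


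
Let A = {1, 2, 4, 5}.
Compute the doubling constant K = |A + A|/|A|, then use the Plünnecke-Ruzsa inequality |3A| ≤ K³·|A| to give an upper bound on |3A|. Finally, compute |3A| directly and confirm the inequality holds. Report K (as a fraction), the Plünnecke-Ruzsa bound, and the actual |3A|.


|A| = 4.
Step 1: Compute A + A by enumerating all 16 pairs.
A + A = {2, 3, 4, 5, 6, 7, 8, 9, 10}, so |A + A| = 9.
Step 2: Doubling constant K = |A + A|/|A| = 9/4 = 9/4 ≈ 2.2500.
Step 3: Plünnecke-Ruzsa gives |3A| ≤ K³·|A| = (2.2500)³ · 4 ≈ 45.5625.
Step 4: Compute 3A = A + A + A directly by enumerating all triples (a,b,c) ∈ A³; |3A| = 13.
Step 5: Check 13 ≤ 45.5625? Yes ✓.

K = 9/4, Plünnecke-Ruzsa bound K³|A| ≈ 45.5625, |3A| = 13, inequality holds.


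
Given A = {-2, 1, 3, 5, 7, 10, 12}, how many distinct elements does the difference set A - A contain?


A - A = {a - a' : a, a' ∈ A}; |A| = 7.
Bounds: 2|A|-1 ≤ |A - A| ≤ |A|² - |A| + 1, i.e. 13 ≤ |A - A| ≤ 43.
Note: 0 ∈ A - A always (from a - a). The set is symmetric: if d ∈ A - A then -d ∈ A - A.
Enumerate nonzero differences d = a - a' with a > a' (then include -d):
Positive differences: {2, 3, 4, 5, 6, 7, 9, 11, 12, 14}
Full difference set: {0} ∪ (positive diffs) ∪ (negative diffs).
|A - A| = 1 + 2·10 = 21 (matches direct enumeration: 21).

|A - A| = 21


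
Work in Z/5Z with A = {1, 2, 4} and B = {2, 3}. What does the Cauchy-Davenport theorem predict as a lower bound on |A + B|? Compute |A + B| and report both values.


Cauchy-Davenport: |A + B| ≥ min(p, |A| + |B| - 1) for A, B nonempty in Z/pZ.
|A| = 3, |B| = 2, p = 5.
CD lower bound = min(5, 3 + 2 - 1) = min(5, 4) = 4.
Compute A + B mod 5 directly:
a = 1: 1+2=3, 1+3=4
a = 2: 2+2=4, 2+3=0
a = 4: 4+2=1, 4+3=2
A + B = {0, 1, 2, 3, 4}, so |A + B| = 5.
Verify: 5 ≥ 4? Yes ✓.

CD lower bound = 4, actual |A + B| = 5.


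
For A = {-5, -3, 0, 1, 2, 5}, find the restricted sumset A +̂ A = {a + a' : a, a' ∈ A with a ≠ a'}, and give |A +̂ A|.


Restricted sumset: A +̂ A = {a + a' : a ∈ A, a' ∈ A, a ≠ a'}.
Equivalently, take A + A and drop any sum 2a that is achievable ONLY as a + a for a ∈ A (i.e. sums representable only with equal summands).
Enumerate pairs (a, a') with a < a' (symmetric, so each unordered pair gives one sum; this covers all a ≠ a'):
  -5 + -3 = -8
  -5 + 0 = -5
  -5 + 1 = -4
  -5 + 2 = -3
  -5 + 5 = 0
  -3 + 0 = -3
  -3 + 1 = -2
  -3 + 2 = -1
  -3 + 5 = 2
  0 + 1 = 1
  0 + 2 = 2
  0 + 5 = 5
  1 + 2 = 3
  1 + 5 = 6
  2 + 5 = 7
Collected distinct sums: {-8, -5, -4, -3, -2, -1, 0, 1, 2, 3, 5, 6, 7}
|A +̂ A| = 13
(Reference bound: |A +̂ A| ≥ 2|A| - 3 for |A| ≥ 2, with |A| = 6 giving ≥ 9.)

|A +̂ A| = 13


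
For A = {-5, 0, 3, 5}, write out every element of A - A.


A - A = {a - a' : a, a' ∈ A}.
Compute a - a' for each ordered pair (a, a'):
a = -5: -5--5=0, -5-0=-5, -5-3=-8, -5-5=-10
a = 0: 0--5=5, 0-0=0, 0-3=-3, 0-5=-5
a = 3: 3--5=8, 3-0=3, 3-3=0, 3-5=-2
a = 5: 5--5=10, 5-0=5, 5-3=2, 5-5=0
Collecting distinct values (and noting 0 appears from a-a):
A - A = {-10, -8, -5, -3, -2, 0, 2, 3, 5, 8, 10}
|A - A| = 11

A - A = {-10, -8, -5, -3, -2, 0, 2, 3, 5, 8, 10}


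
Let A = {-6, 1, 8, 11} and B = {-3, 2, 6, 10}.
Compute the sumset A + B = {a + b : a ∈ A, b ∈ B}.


A + B = {a + b : a ∈ A, b ∈ B}.
Enumerate all |A|·|B| = 4·4 = 16 pairs (a, b) and collect distinct sums.
a = -6: -6+-3=-9, -6+2=-4, -6+6=0, -6+10=4
a = 1: 1+-3=-2, 1+2=3, 1+6=7, 1+10=11
a = 8: 8+-3=5, 8+2=10, 8+6=14, 8+10=18
a = 11: 11+-3=8, 11+2=13, 11+6=17, 11+10=21
Collecting distinct sums: A + B = {-9, -4, -2, 0, 3, 4, 5, 7, 8, 10, 11, 13, 14, 17, 18, 21}
|A + B| = 16

A + B = {-9, -4, -2, 0, 3, 4, 5, 7, 8, 10, 11, 13, 14, 17, 18, 21}


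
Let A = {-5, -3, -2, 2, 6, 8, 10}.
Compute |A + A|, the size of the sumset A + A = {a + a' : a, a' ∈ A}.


A + A = {a + a' : a, a' ∈ A}; |A| = 7.
General bounds: 2|A| - 1 ≤ |A + A| ≤ |A|(|A|+1)/2, i.e. 13 ≤ |A + A| ≤ 28.
Lower bound 2|A|-1 is attained iff A is an arithmetic progression.
Enumerate sums a + a' for a ≤ a' (symmetric, so this suffices):
a = -5: -5+-5=-10, -5+-3=-8, -5+-2=-7, -5+2=-3, -5+6=1, -5+8=3, -5+10=5
a = -3: -3+-3=-6, -3+-2=-5, -3+2=-1, -3+6=3, -3+8=5, -3+10=7
a = -2: -2+-2=-4, -2+2=0, -2+6=4, -2+8=6, -2+10=8
a = 2: 2+2=4, 2+6=8, 2+8=10, 2+10=12
a = 6: 6+6=12, 6+8=14, 6+10=16
a = 8: 8+8=16, 8+10=18
a = 10: 10+10=20
Distinct sums: {-10, -8, -7, -6, -5, -4, -3, -1, 0, 1, 3, 4, 5, 6, 7, 8, 10, 12, 14, 16, 18, 20}
|A + A| = 22

|A + A| = 22


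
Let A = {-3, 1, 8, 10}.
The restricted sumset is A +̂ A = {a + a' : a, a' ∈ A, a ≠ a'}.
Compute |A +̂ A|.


Restricted sumset: A +̂ A = {a + a' : a ∈ A, a' ∈ A, a ≠ a'}.
Equivalently, take A + A and drop any sum 2a that is achievable ONLY as a + a for a ∈ A (i.e. sums representable only with equal summands).
Enumerate pairs (a, a') with a < a' (symmetric, so each unordered pair gives one sum; this covers all a ≠ a'):
  -3 + 1 = -2
  -3 + 8 = 5
  -3 + 10 = 7
  1 + 8 = 9
  1 + 10 = 11
  8 + 10 = 18
Collected distinct sums: {-2, 5, 7, 9, 11, 18}
|A +̂ A| = 6
(Reference bound: |A +̂ A| ≥ 2|A| - 3 for |A| ≥ 2, with |A| = 4 giving ≥ 5.)

|A +̂ A| = 6


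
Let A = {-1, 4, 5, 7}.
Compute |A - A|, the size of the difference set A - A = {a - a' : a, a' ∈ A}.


A - A = {a - a' : a, a' ∈ A}; |A| = 4.
Bounds: 2|A|-1 ≤ |A - A| ≤ |A|² - |A| + 1, i.e. 7 ≤ |A - A| ≤ 13.
Note: 0 ∈ A - A always (from a - a). The set is symmetric: if d ∈ A - A then -d ∈ A - A.
Enumerate nonzero differences d = a - a' with a > a' (then include -d):
Positive differences: {1, 2, 3, 5, 6, 8}
Full difference set: {0} ∪ (positive diffs) ∪ (negative diffs).
|A - A| = 1 + 2·6 = 13 (matches direct enumeration: 13).

|A - A| = 13


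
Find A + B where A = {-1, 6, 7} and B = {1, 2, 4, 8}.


A + B = {a + b : a ∈ A, b ∈ B}.
Enumerate all |A|·|B| = 3·4 = 12 pairs (a, b) and collect distinct sums.
a = -1: -1+1=0, -1+2=1, -1+4=3, -1+8=7
a = 6: 6+1=7, 6+2=8, 6+4=10, 6+8=14
a = 7: 7+1=8, 7+2=9, 7+4=11, 7+8=15
Collecting distinct sums: A + B = {0, 1, 3, 7, 8, 9, 10, 11, 14, 15}
|A + B| = 10

A + B = {0, 1, 3, 7, 8, 9, 10, 11, 14, 15}


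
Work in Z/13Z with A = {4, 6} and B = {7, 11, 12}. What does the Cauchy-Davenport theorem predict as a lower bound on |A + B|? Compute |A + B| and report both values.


Cauchy-Davenport: |A + B| ≥ min(p, |A| + |B| - 1) for A, B nonempty in Z/pZ.
|A| = 2, |B| = 3, p = 13.
CD lower bound = min(13, 2 + 3 - 1) = min(13, 4) = 4.
Compute A + B mod 13 directly:
a = 4: 4+7=11, 4+11=2, 4+12=3
a = 6: 6+7=0, 6+11=4, 6+12=5
A + B = {0, 2, 3, 4, 5, 11}, so |A + B| = 6.
Verify: 6 ≥ 4? Yes ✓.

CD lower bound = 4, actual |A + B| = 6.


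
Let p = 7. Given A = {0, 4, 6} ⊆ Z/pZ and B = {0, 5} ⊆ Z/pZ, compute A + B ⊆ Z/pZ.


Work in Z/7Z: reduce every sum a + b modulo 7.
Enumerate all 6 pairs:
a = 0: 0+0=0, 0+5=5
a = 4: 4+0=4, 4+5=2
a = 6: 6+0=6, 6+5=4
Distinct residues collected: {0, 2, 4, 5, 6}
|A + B| = 5 (out of 7 total residues).

A + B = {0, 2, 4, 5, 6}


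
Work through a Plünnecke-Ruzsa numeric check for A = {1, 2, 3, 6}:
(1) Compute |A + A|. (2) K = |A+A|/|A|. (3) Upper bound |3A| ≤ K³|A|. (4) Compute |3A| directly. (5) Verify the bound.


|A| = 4.
Step 1: Compute A + A by enumerating all 16 pairs.
A + A = {2, 3, 4, 5, 6, 7, 8, 9, 12}, so |A + A| = 9.
Step 2: Doubling constant K = |A + A|/|A| = 9/4 = 9/4 ≈ 2.2500.
Step 3: Plünnecke-Ruzsa gives |3A| ≤ K³·|A| = (2.2500)³ · 4 ≈ 45.5625.
Step 4: Compute 3A = A + A + A directly by enumerating all triples (a,b,c) ∈ A³; |3A| = 14.
Step 5: Check 14 ≤ 45.5625? Yes ✓.

K = 9/4, Plünnecke-Ruzsa bound K³|A| ≈ 45.5625, |3A| = 14, inequality holds.


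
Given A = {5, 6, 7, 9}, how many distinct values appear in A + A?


A + A = {a + a' : a, a' ∈ A}; |A| = 4.
General bounds: 2|A| - 1 ≤ |A + A| ≤ |A|(|A|+1)/2, i.e. 7 ≤ |A + A| ≤ 10.
Lower bound 2|A|-1 is attained iff A is an arithmetic progression.
Enumerate sums a + a' for a ≤ a' (symmetric, so this suffices):
a = 5: 5+5=10, 5+6=11, 5+7=12, 5+9=14
a = 6: 6+6=12, 6+7=13, 6+9=15
a = 7: 7+7=14, 7+9=16
a = 9: 9+9=18
Distinct sums: {10, 11, 12, 13, 14, 15, 16, 18}
|A + A| = 8

|A + A| = 8


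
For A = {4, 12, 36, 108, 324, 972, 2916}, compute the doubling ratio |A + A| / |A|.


|A| = 7.
Compute A + A by enumerating all 49 pairs.
A + A = {8, 16, 24, 40, 48, 72, 112, 120, 144, 216, 328, 336, 360, 432, 648, 976, 984, 1008, 1080, 1296, 1944, 2920, 2928, 2952, 3024, 3240, 3888, 5832}, so |A + A| = 28.
K = |A + A| / |A| = 28/7 = 4/1 ≈ 4.0000.
Reference: AP of size 7 gives K = 13/7 ≈ 1.8571; a fully generic set of size 7 gives K ≈ 4.0000.

|A| = 7, |A + A| = 28, K = 28/7 = 4/1.


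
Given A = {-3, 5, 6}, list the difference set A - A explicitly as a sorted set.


A - A = {a - a' : a, a' ∈ A}.
Compute a - a' for each ordered pair (a, a'):
a = -3: -3--3=0, -3-5=-8, -3-6=-9
a = 5: 5--3=8, 5-5=0, 5-6=-1
a = 6: 6--3=9, 6-5=1, 6-6=0
Collecting distinct values (and noting 0 appears from a-a):
A - A = {-9, -8, -1, 0, 1, 8, 9}
|A - A| = 7

A - A = {-9, -8, -1, 0, 1, 8, 9}


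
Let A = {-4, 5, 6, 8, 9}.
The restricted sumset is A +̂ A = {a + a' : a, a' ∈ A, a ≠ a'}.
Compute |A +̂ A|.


Restricted sumset: A +̂ A = {a + a' : a ∈ A, a' ∈ A, a ≠ a'}.
Equivalently, take A + A and drop any sum 2a that is achievable ONLY as a + a for a ∈ A (i.e. sums representable only with equal summands).
Enumerate pairs (a, a') with a < a' (symmetric, so each unordered pair gives one sum; this covers all a ≠ a'):
  -4 + 5 = 1
  -4 + 6 = 2
  -4 + 8 = 4
  -4 + 9 = 5
  5 + 6 = 11
  5 + 8 = 13
  5 + 9 = 14
  6 + 8 = 14
  6 + 9 = 15
  8 + 9 = 17
Collected distinct sums: {1, 2, 4, 5, 11, 13, 14, 15, 17}
|A +̂ A| = 9
(Reference bound: |A +̂ A| ≥ 2|A| - 3 for |A| ≥ 2, with |A| = 5 giving ≥ 7.)

|A +̂ A| = 9


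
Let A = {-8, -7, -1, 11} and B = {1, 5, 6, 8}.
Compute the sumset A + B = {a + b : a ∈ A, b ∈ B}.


A + B = {a + b : a ∈ A, b ∈ B}.
Enumerate all |A|·|B| = 4·4 = 16 pairs (a, b) and collect distinct sums.
a = -8: -8+1=-7, -8+5=-3, -8+6=-2, -8+8=0
a = -7: -7+1=-6, -7+5=-2, -7+6=-1, -7+8=1
a = -1: -1+1=0, -1+5=4, -1+6=5, -1+8=7
a = 11: 11+1=12, 11+5=16, 11+6=17, 11+8=19
Collecting distinct sums: A + B = {-7, -6, -3, -2, -1, 0, 1, 4, 5, 7, 12, 16, 17, 19}
|A + B| = 14

A + B = {-7, -6, -3, -2, -1, 0, 1, 4, 5, 7, 12, 16, 17, 19}


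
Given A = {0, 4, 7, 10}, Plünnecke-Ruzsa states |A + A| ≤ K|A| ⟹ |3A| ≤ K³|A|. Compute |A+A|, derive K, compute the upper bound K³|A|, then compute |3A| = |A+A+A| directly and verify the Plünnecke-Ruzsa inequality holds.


|A| = 4.
Step 1: Compute A + A by enumerating all 16 pairs.
A + A = {0, 4, 7, 8, 10, 11, 14, 17, 20}, so |A + A| = 9.
Step 2: Doubling constant K = |A + A|/|A| = 9/4 = 9/4 ≈ 2.2500.
Step 3: Plünnecke-Ruzsa gives |3A| ≤ K³·|A| = (2.2500)³ · 4 ≈ 45.5625.
Step 4: Compute 3A = A + A + A directly by enumerating all triples (a,b,c) ∈ A³; |3A| = 16.
Step 5: Check 16 ≤ 45.5625? Yes ✓.

K = 9/4, Plünnecke-Ruzsa bound K³|A| ≈ 45.5625, |3A| = 16, inequality holds.


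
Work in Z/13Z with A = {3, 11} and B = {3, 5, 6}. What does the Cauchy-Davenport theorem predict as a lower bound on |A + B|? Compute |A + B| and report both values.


Cauchy-Davenport: |A + B| ≥ min(p, |A| + |B| - 1) for A, B nonempty in Z/pZ.
|A| = 2, |B| = 3, p = 13.
CD lower bound = min(13, 2 + 3 - 1) = min(13, 4) = 4.
Compute A + B mod 13 directly:
a = 3: 3+3=6, 3+5=8, 3+6=9
a = 11: 11+3=1, 11+5=3, 11+6=4
A + B = {1, 3, 4, 6, 8, 9}, so |A + B| = 6.
Verify: 6 ≥ 4? Yes ✓.

CD lower bound = 4, actual |A + B| = 6.


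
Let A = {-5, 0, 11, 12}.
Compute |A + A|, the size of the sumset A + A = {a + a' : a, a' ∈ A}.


A + A = {a + a' : a, a' ∈ A}; |A| = 4.
General bounds: 2|A| - 1 ≤ |A + A| ≤ |A|(|A|+1)/2, i.e. 7 ≤ |A + A| ≤ 10.
Lower bound 2|A|-1 is attained iff A is an arithmetic progression.
Enumerate sums a + a' for a ≤ a' (symmetric, so this suffices):
a = -5: -5+-5=-10, -5+0=-5, -5+11=6, -5+12=7
a = 0: 0+0=0, 0+11=11, 0+12=12
a = 11: 11+11=22, 11+12=23
a = 12: 12+12=24
Distinct sums: {-10, -5, 0, 6, 7, 11, 12, 22, 23, 24}
|A + A| = 10

|A + A| = 10


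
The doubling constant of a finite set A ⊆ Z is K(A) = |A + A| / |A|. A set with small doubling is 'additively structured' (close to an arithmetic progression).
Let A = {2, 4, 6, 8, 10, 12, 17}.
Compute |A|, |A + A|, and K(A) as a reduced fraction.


|A| = 7.
Compute A + A by enumerating all 49 pairs.
A + A = {4, 6, 8, 10, 12, 14, 16, 18, 19, 20, 21, 22, 23, 24, 25, 27, 29, 34}, so |A + A| = 18.
K = |A + A| / |A| = 18/7 (already in lowest terms) ≈ 2.5714.
Reference: AP of size 7 gives K = 13/7 ≈ 1.8571; a fully generic set of size 7 gives K ≈ 4.0000.

|A| = 7, |A + A| = 18, K = 18/7.


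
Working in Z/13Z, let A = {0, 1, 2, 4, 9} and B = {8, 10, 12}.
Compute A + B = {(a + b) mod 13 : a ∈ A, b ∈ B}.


Work in Z/13Z: reduce every sum a + b modulo 13.
Enumerate all 15 pairs:
a = 0: 0+8=8, 0+10=10, 0+12=12
a = 1: 1+8=9, 1+10=11, 1+12=0
a = 2: 2+8=10, 2+10=12, 2+12=1
a = 4: 4+8=12, 4+10=1, 4+12=3
a = 9: 9+8=4, 9+10=6, 9+12=8
Distinct residues collected: {0, 1, 3, 4, 6, 8, 9, 10, 11, 12}
|A + B| = 10 (out of 13 total residues).

A + B = {0, 1, 3, 4, 6, 8, 9, 10, 11, 12}


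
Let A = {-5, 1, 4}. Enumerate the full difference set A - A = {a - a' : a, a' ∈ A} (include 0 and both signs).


A - A = {a - a' : a, a' ∈ A}.
Compute a - a' for each ordered pair (a, a'):
a = -5: -5--5=0, -5-1=-6, -5-4=-9
a = 1: 1--5=6, 1-1=0, 1-4=-3
a = 4: 4--5=9, 4-1=3, 4-4=0
Collecting distinct values (and noting 0 appears from a-a):
A - A = {-9, -6, -3, 0, 3, 6, 9}
|A - A| = 7

A - A = {-9, -6, -3, 0, 3, 6, 9}


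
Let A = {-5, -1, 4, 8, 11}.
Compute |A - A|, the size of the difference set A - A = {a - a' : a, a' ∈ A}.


A - A = {a - a' : a, a' ∈ A}; |A| = 5.
Bounds: 2|A|-1 ≤ |A - A| ≤ |A|² - |A| + 1, i.e. 9 ≤ |A - A| ≤ 21.
Note: 0 ∈ A - A always (from a - a). The set is symmetric: if d ∈ A - A then -d ∈ A - A.
Enumerate nonzero differences d = a - a' with a > a' (then include -d):
Positive differences: {3, 4, 5, 7, 9, 12, 13, 16}
Full difference set: {0} ∪ (positive diffs) ∪ (negative diffs).
|A - A| = 1 + 2·8 = 17 (matches direct enumeration: 17).

|A - A| = 17


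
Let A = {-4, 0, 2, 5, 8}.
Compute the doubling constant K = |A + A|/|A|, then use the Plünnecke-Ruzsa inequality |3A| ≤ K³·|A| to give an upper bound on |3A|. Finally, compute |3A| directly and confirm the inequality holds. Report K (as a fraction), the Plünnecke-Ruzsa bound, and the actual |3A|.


|A| = 5.
Step 1: Compute A + A by enumerating all 25 pairs.
A + A = {-8, -4, -2, 0, 1, 2, 4, 5, 7, 8, 10, 13, 16}, so |A + A| = 13.
Step 2: Doubling constant K = |A + A|/|A| = 13/5 = 13/5 ≈ 2.6000.
Step 3: Plünnecke-Ruzsa gives |3A| ≤ K³·|A| = (2.6000)³ · 5 ≈ 87.8800.
Step 4: Compute 3A = A + A + A directly by enumerating all triples (a,b,c) ∈ A³; |3A| = 24.
Step 5: Check 24 ≤ 87.8800? Yes ✓.

K = 13/5, Plünnecke-Ruzsa bound K³|A| ≈ 87.8800, |3A| = 24, inequality holds.


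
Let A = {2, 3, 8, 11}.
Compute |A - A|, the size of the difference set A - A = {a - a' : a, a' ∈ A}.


A - A = {a - a' : a, a' ∈ A}; |A| = 4.
Bounds: 2|A|-1 ≤ |A - A| ≤ |A|² - |A| + 1, i.e. 7 ≤ |A - A| ≤ 13.
Note: 0 ∈ A - A always (from a - a). The set is symmetric: if d ∈ A - A then -d ∈ A - A.
Enumerate nonzero differences d = a - a' with a > a' (then include -d):
Positive differences: {1, 3, 5, 6, 8, 9}
Full difference set: {0} ∪ (positive diffs) ∪ (negative diffs).
|A - A| = 1 + 2·6 = 13 (matches direct enumeration: 13).

|A - A| = 13


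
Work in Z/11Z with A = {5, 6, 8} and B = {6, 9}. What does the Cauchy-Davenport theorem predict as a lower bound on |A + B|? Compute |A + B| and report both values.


Cauchy-Davenport: |A + B| ≥ min(p, |A| + |B| - 1) for A, B nonempty in Z/pZ.
|A| = 3, |B| = 2, p = 11.
CD lower bound = min(11, 3 + 2 - 1) = min(11, 4) = 4.
Compute A + B mod 11 directly:
a = 5: 5+6=0, 5+9=3
a = 6: 6+6=1, 6+9=4
a = 8: 8+6=3, 8+9=6
A + B = {0, 1, 3, 4, 6}, so |A + B| = 5.
Verify: 5 ≥ 4? Yes ✓.

CD lower bound = 4, actual |A + B| = 5.


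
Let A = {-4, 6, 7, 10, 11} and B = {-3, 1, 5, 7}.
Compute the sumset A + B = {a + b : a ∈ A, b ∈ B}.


A + B = {a + b : a ∈ A, b ∈ B}.
Enumerate all |A|·|B| = 5·4 = 20 pairs (a, b) and collect distinct sums.
a = -4: -4+-3=-7, -4+1=-3, -4+5=1, -4+7=3
a = 6: 6+-3=3, 6+1=7, 6+5=11, 6+7=13
a = 7: 7+-3=4, 7+1=8, 7+5=12, 7+7=14
a = 10: 10+-3=7, 10+1=11, 10+5=15, 10+7=17
a = 11: 11+-3=8, 11+1=12, 11+5=16, 11+7=18
Collecting distinct sums: A + B = {-7, -3, 1, 3, 4, 7, 8, 11, 12, 13, 14, 15, 16, 17, 18}
|A + B| = 15

A + B = {-7, -3, 1, 3, 4, 7, 8, 11, 12, 13, 14, 15, 16, 17, 18}


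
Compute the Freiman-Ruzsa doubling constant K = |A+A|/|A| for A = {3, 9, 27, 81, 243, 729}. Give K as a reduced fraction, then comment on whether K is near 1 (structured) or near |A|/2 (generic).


|A| = 6.
Compute A + A by enumerating all 36 pairs.
A + A = {6, 12, 18, 30, 36, 54, 84, 90, 108, 162, 246, 252, 270, 324, 486, 732, 738, 756, 810, 972, 1458}, so |A + A| = 21.
K = |A + A| / |A| = 21/6 = 7/2 ≈ 3.5000.
Reference: AP of size 6 gives K = 11/6 ≈ 1.8333; a fully generic set of size 6 gives K ≈ 3.5000.

|A| = 6, |A + A| = 21, K = 21/6 = 7/2.


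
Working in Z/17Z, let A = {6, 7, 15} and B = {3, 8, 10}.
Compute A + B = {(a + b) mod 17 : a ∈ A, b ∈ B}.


Work in Z/17Z: reduce every sum a + b modulo 17.
Enumerate all 9 pairs:
a = 6: 6+3=9, 6+8=14, 6+10=16
a = 7: 7+3=10, 7+8=15, 7+10=0
a = 15: 15+3=1, 15+8=6, 15+10=8
Distinct residues collected: {0, 1, 6, 8, 9, 10, 14, 15, 16}
|A + B| = 9 (out of 17 total residues).

A + B = {0, 1, 6, 8, 9, 10, 14, 15, 16}


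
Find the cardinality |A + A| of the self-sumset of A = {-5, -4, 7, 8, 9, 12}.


A + A = {a + a' : a, a' ∈ A}; |A| = 6.
General bounds: 2|A| - 1 ≤ |A + A| ≤ |A|(|A|+1)/2, i.e. 11 ≤ |A + A| ≤ 21.
Lower bound 2|A|-1 is attained iff A is an arithmetic progression.
Enumerate sums a + a' for a ≤ a' (symmetric, so this suffices):
a = -5: -5+-5=-10, -5+-4=-9, -5+7=2, -5+8=3, -5+9=4, -5+12=7
a = -4: -4+-4=-8, -4+7=3, -4+8=4, -4+9=5, -4+12=8
a = 7: 7+7=14, 7+8=15, 7+9=16, 7+12=19
a = 8: 8+8=16, 8+9=17, 8+12=20
a = 9: 9+9=18, 9+12=21
a = 12: 12+12=24
Distinct sums: {-10, -9, -8, 2, 3, 4, 5, 7, 8, 14, 15, 16, 17, 18, 19, 20, 21, 24}
|A + A| = 18

|A + A| = 18


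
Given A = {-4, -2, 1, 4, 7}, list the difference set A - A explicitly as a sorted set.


A - A = {a - a' : a, a' ∈ A}.
Compute a - a' for each ordered pair (a, a'):
a = -4: -4--4=0, -4--2=-2, -4-1=-5, -4-4=-8, -4-7=-11
a = -2: -2--4=2, -2--2=0, -2-1=-3, -2-4=-6, -2-7=-9
a = 1: 1--4=5, 1--2=3, 1-1=0, 1-4=-3, 1-7=-6
a = 4: 4--4=8, 4--2=6, 4-1=3, 4-4=0, 4-7=-3
a = 7: 7--4=11, 7--2=9, 7-1=6, 7-4=3, 7-7=0
Collecting distinct values (and noting 0 appears from a-a):
A - A = {-11, -9, -8, -6, -5, -3, -2, 0, 2, 3, 5, 6, 8, 9, 11}
|A - A| = 15

A - A = {-11, -9, -8, -6, -5, -3, -2, 0, 2, 3, 5, 6, 8, 9, 11}


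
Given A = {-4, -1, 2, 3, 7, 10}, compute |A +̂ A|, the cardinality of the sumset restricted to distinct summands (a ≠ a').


Restricted sumset: A +̂ A = {a + a' : a ∈ A, a' ∈ A, a ≠ a'}.
Equivalently, take A + A and drop any sum 2a that is achievable ONLY as a + a for a ∈ A (i.e. sums representable only with equal summands).
Enumerate pairs (a, a') with a < a' (symmetric, so each unordered pair gives one sum; this covers all a ≠ a'):
  -4 + -1 = -5
  -4 + 2 = -2
  -4 + 3 = -1
  -4 + 7 = 3
  -4 + 10 = 6
  -1 + 2 = 1
  -1 + 3 = 2
  -1 + 7 = 6
  -1 + 10 = 9
  2 + 3 = 5
  2 + 7 = 9
  2 + 10 = 12
  3 + 7 = 10
  3 + 10 = 13
  7 + 10 = 17
Collected distinct sums: {-5, -2, -1, 1, 2, 3, 5, 6, 9, 10, 12, 13, 17}
|A +̂ A| = 13
(Reference bound: |A +̂ A| ≥ 2|A| - 3 for |A| ≥ 2, with |A| = 6 giving ≥ 9.)

|A +̂ A| = 13


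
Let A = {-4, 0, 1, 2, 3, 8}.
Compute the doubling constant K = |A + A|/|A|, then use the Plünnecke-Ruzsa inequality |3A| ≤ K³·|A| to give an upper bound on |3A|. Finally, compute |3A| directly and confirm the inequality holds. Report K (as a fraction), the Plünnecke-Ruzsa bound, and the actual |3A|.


|A| = 6.
Step 1: Compute A + A by enumerating all 36 pairs.
A + A = {-8, -4, -3, -2, -1, 0, 1, 2, 3, 4, 5, 6, 8, 9, 10, 11, 16}, so |A + A| = 17.
Step 2: Doubling constant K = |A + A|/|A| = 17/6 = 17/6 ≈ 2.8333.
Step 3: Plünnecke-Ruzsa gives |3A| ≤ K³·|A| = (2.8333)³ · 6 ≈ 136.4722.
Step 4: Compute 3A = A + A + A directly by enumerating all triples (a,b,c) ∈ A³; |3A| = 29.
Step 5: Check 29 ≤ 136.4722? Yes ✓.

K = 17/6, Plünnecke-Ruzsa bound K³|A| ≈ 136.4722, |3A| = 29, inequality holds.


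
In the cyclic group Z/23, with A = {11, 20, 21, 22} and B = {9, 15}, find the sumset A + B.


Work in Z/23Z: reduce every sum a + b modulo 23.
Enumerate all 8 pairs:
a = 11: 11+9=20, 11+15=3
a = 20: 20+9=6, 20+15=12
a = 21: 21+9=7, 21+15=13
a = 22: 22+9=8, 22+15=14
Distinct residues collected: {3, 6, 7, 8, 12, 13, 14, 20}
|A + B| = 8 (out of 23 total residues).

A + B = {3, 6, 7, 8, 12, 13, 14, 20}


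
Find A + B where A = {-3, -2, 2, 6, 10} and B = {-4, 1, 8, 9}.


A + B = {a + b : a ∈ A, b ∈ B}.
Enumerate all |A|·|B| = 5·4 = 20 pairs (a, b) and collect distinct sums.
a = -3: -3+-4=-7, -3+1=-2, -3+8=5, -3+9=6
a = -2: -2+-4=-6, -2+1=-1, -2+8=6, -2+9=7
a = 2: 2+-4=-2, 2+1=3, 2+8=10, 2+9=11
a = 6: 6+-4=2, 6+1=7, 6+8=14, 6+9=15
a = 10: 10+-4=6, 10+1=11, 10+8=18, 10+9=19
Collecting distinct sums: A + B = {-7, -6, -2, -1, 2, 3, 5, 6, 7, 10, 11, 14, 15, 18, 19}
|A + B| = 15

A + B = {-7, -6, -2, -1, 2, 3, 5, 6, 7, 10, 11, 14, 15, 18, 19}


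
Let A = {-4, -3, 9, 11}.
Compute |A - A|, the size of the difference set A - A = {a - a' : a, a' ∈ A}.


A - A = {a - a' : a, a' ∈ A}; |A| = 4.
Bounds: 2|A|-1 ≤ |A - A| ≤ |A|² - |A| + 1, i.e. 7 ≤ |A - A| ≤ 13.
Note: 0 ∈ A - A always (from a - a). The set is symmetric: if d ∈ A - A then -d ∈ A - A.
Enumerate nonzero differences d = a - a' with a > a' (then include -d):
Positive differences: {1, 2, 12, 13, 14, 15}
Full difference set: {0} ∪ (positive diffs) ∪ (negative diffs).
|A - A| = 1 + 2·6 = 13 (matches direct enumeration: 13).

|A - A| = 13


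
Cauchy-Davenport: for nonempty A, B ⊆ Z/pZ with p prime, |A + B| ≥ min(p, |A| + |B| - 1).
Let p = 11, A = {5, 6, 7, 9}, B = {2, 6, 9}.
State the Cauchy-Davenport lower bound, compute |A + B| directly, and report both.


Cauchy-Davenport: |A + B| ≥ min(p, |A| + |B| - 1) for A, B nonempty in Z/pZ.
|A| = 4, |B| = 3, p = 11.
CD lower bound = min(11, 4 + 3 - 1) = min(11, 6) = 6.
Compute A + B mod 11 directly:
a = 5: 5+2=7, 5+6=0, 5+9=3
a = 6: 6+2=8, 6+6=1, 6+9=4
a = 7: 7+2=9, 7+6=2, 7+9=5
a = 9: 9+2=0, 9+6=4, 9+9=7
A + B = {0, 1, 2, 3, 4, 5, 7, 8, 9}, so |A + B| = 9.
Verify: 9 ≥ 6? Yes ✓.

CD lower bound = 6, actual |A + B| = 9.


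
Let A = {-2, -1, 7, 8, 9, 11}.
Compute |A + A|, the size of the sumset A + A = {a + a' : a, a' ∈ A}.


A + A = {a + a' : a, a' ∈ A}; |A| = 6.
General bounds: 2|A| - 1 ≤ |A + A| ≤ |A|(|A|+1)/2, i.e. 11 ≤ |A + A| ≤ 21.
Lower bound 2|A|-1 is attained iff A is an arithmetic progression.
Enumerate sums a + a' for a ≤ a' (symmetric, so this suffices):
a = -2: -2+-2=-4, -2+-1=-3, -2+7=5, -2+8=6, -2+9=7, -2+11=9
a = -1: -1+-1=-2, -1+7=6, -1+8=7, -1+9=8, -1+11=10
a = 7: 7+7=14, 7+8=15, 7+9=16, 7+11=18
a = 8: 8+8=16, 8+9=17, 8+11=19
a = 9: 9+9=18, 9+11=20
a = 11: 11+11=22
Distinct sums: {-4, -3, -2, 5, 6, 7, 8, 9, 10, 14, 15, 16, 17, 18, 19, 20, 22}
|A + A| = 17

|A + A| = 17


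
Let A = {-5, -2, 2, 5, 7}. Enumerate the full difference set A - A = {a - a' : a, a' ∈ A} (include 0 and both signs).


A - A = {a - a' : a, a' ∈ A}.
Compute a - a' for each ordered pair (a, a'):
a = -5: -5--5=0, -5--2=-3, -5-2=-7, -5-5=-10, -5-7=-12
a = -2: -2--5=3, -2--2=0, -2-2=-4, -2-5=-7, -2-7=-9
a = 2: 2--5=7, 2--2=4, 2-2=0, 2-5=-3, 2-7=-5
a = 5: 5--5=10, 5--2=7, 5-2=3, 5-5=0, 5-7=-2
a = 7: 7--5=12, 7--2=9, 7-2=5, 7-5=2, 7-7=0
Collecting distinct values (and noting 0 appears from a-a):
A - A = {-12, -10, -9, -7, -5, -4, -3, -2, 0, 2, 3, 4, 5, 7, 9, 10, 12}
|A - A| = 17

A - A = {-12, -10, -9, -7, -5, -4, -3, -2, 0, 2, 3, 4, 5, 7, 9, 10, 12}


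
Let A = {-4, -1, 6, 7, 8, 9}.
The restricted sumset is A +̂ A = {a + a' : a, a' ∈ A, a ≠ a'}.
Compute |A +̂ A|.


Restricted sumset: A +̂ A = {a + a' : a ∈ A, a' ∈ A, a ≠ a'}.
Equivalently, take A + A and drop any sum 2a that is achievable ONLY as a + a for a ∈ A (i.e. sums representable only with equal summands).
Enumerate pairs (a, a') with a < a' (symmetric, so each unordered pair gives one sum; this covers all a ≠ a'):
  -4 + -1 = -5
  -4 + 6 = 2
  -4 + 7 = 3
  -4 + 8 = 4
  -4 + 9 = 5
  -1 + 6 = 5
  -1 + 7 = 6
  -1 + 8 = 7
  -1 + 9 = 8
  6 + 7 = 13
  6 + 8 = 14
  6 + 9 = 15
  7 + 8 = 15
  7 + 9 = 16
  8 + 9 = 17
Collected distinct sums: {-5, 2, 3, 4, 5, 6, 7, 8, 13, 14, 15, 16, 17}
|A +̂ A| = 13
(Reference bound: |A +̂ A| ≥ 2|A| - 3 for |A| ≥ 2, with |A| = 6 giving ≥ 9.)

|A +̂ A| = 13


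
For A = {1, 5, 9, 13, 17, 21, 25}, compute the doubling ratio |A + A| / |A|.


|A| = 7.
Compute A + A by enumerating all 49 pairs.
A + A = {2, 6, 10, 14, 18, 22, 26, 30, 34, 38, 42, 46, 50}, so |A + A| = 13.
K = |A + A| / |A| = 13/7 (already in lowest terms) ≈ 1.8571.
Reference: AP of size 7 gives K = 13/7 ≈ 1.8571; a fully generic set of size 7 gives K ≈ 4.0000.

|A| = 7, |A + A| = 13, K = 13/7.


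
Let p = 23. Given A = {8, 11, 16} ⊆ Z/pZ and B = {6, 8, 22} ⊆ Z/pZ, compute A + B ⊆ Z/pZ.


Work in Z/23Z: reduce every sum a + b modulo 23.
Enumerate all 9 pairs:
a = 8: 8+6=14, 8+8=16, 8+22=7
a = 11: 11+6=17, 11+8=19, 11+22=10
a = 16: 16+6=22, 16+8=1, 16+22=15
Distinct residues collected: {1, 7, 10, 14, 15, 16, 17, 19, 22}
|A + B| = 9 (out of 23 total residues).

A + B = {1, 7, 10, 14, 15, 16, 17, 19, 22}


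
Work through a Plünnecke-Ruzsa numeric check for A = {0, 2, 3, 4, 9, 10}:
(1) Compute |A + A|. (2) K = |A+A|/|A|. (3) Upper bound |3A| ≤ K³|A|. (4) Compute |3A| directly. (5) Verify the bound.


|A| = 6.
Step 1: Compute A + A by enumerating all 36 pairs.
A + A = {0, 2, 3, 4, 5, 6, 7, 8, 9, 10, 11, 12, 13, 14, 18, 19, 20}, so |A + A| = 17.
Step 2: Doubling constant K = |A + A|/|A| = 17/6 = 17/6 ≈ 2.8333.
Step 3: Plünnecke-Ruzsa gives |3A| ≤ K³·|A| = (2.8333)³ · 6 ≈ 136.4722.
Step 4: Compute 3A = A + A + A directly by enumerating all triples (a,b,c) ∈ A³; |3A| = 28.
Step 5: Check 28 ≤ 136.4722? Yes ✓.

K = 17/6, Plünnecke-Ruzsa bound K³|A| ≈ 136.4722, |3A| = 28, inequality holds.


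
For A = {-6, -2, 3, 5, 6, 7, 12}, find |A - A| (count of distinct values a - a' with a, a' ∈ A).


A - A = {a - a' : a, a' ∈ A}; |A| = 7.
Bounds: 2|A|-1 ≤ |A - A| ≤ |A|² - |A| + 1, i.e. 13 ≤ |A - A| ≤ 43.
Note: 0 ∈ A - A always (from a - a). The set is symmetric: if d ∈ A - A then -d ∈ A - A.
Enumerate nonzero differences d = a - a' with a > a' (then include -d):
Positive differences: {1, 2, 3, 4, 5, 6, 7, 8, 9, 11, 12, 13, 14, 18}
Full difference set: {0} ∪ (positive diffs) ∪ (negative diffs).
|A - A| = 1 + 2·14 = 29 (matches direct enumeration: 29).

|A - A| = 29


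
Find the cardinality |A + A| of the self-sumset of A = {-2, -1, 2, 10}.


A + A = {a + a' : a, a' ∈ A}; |A| = 4.
General bounds: 2|A| - 1 ≤ |A + A| ≤ |A|(|A|+1)/2, i.e. 7 ≤ |A + A| ≤ 10.
Lower bound 2|A|-1 is attained iff A is an arithmetic progression.
Enumerate sums a + a' for a ≤ a' (symmetric, so this suffices):
a = -2: -2+-2=-4, -2+-1=-3, -2+2=0, -2+10=8
a = -1: -1+-1=-2, -1+2=1, -1+10=9
a = 2: 2+2=4, 2+10=12
a = 10: 10+10=20
Distinct sums: {-4, -3, -2, 0, 1, 4, 8, 9, 12, 20}
|A + A| = 10

|A + A| = 10


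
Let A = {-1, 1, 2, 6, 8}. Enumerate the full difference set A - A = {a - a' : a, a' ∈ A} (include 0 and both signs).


A - A = {a - a' : a, a' ∈ A}.
Compute a - a' for each ordered pair (a, a'):
a = -1: -1--1=0, -1-1=-2, -1-2=-3, -1-6=-7, -1-8=-9
a = 1: 1--1=2, 1-1=0, 1-2=-1, 1-6=-5, 1-8=-7
a = 2: 2--1=3, 2-1=1, 2-2=0, 2-6=-4, 2-8=-6
a = 6: 6--1=7, 6-1=5, 6-2=4, 6-6=0, 6-8=-2
a = 8: 8--1=9, 8-1=7, 8-2=6, 8-6=2, 8-8=0
Collecting distinct values (and noting 0 appears from a-a):
A - A = {-9, -7, -6, -5, -4, -3, -2, -1, 0, 1, 2, 3, 4, 5, 6, 7, 9}
|A - A| = 17

A - A = {-9, -7, -6, -5, -4, -3, -2, -1, 0, 1, 2, 3, 4, 5, 6, 7, 9}


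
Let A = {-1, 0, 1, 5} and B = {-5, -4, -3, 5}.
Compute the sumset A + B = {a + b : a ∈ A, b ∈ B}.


A + B = {a + b : a ∈ A, b ∈ B}.
Enumerate all |A|·|B| = 4·4 = 16 pairs (a, b) and collect distinct sums.
a = -1: -1+-5=-6, -1+-4=-5, -1+-3=-4, -1+5=4
a = 0: 0+-5=-5, 0+-4=-4, 0+-3=-3, 0+5=5
a = 1: 1+-5=-4, 1+-4=-3, 1+-3=-2, 1+5=6
a = 5: 5+-5=0, 5+-4=1, 5+-3=2, 5+5=10
Collecting distinct sums: A + B = {-6, -5, -4, -3, -2, 0, 1, 2, 4, 5, 6, 10}
|A + B| = 12

A + B = {-6, -5, -4, -3, -2, 0, 1, 2, 4, 5, 6, 10}


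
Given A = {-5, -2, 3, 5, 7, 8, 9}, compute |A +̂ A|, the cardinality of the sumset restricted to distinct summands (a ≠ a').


Restricted sumset: A +̂ A = {a + a' : a ∈ A, a' ∈ A, a ≠ a'}.
Equivalently, take A + A and drop any sum 2a that is achievable ONLY as a + a for a ∈ A (i.e. sums representable only with equal summands).
Enumerate pairs (a, a') with a < a' (symmetric, so each unordered pair gives one sum; this covers all a ≠ a'):
  -5 + -2 = -7
  -5 + 3 = -2
  -5 + 5 = 0
  -5 + 7 = 2
  -5 + 8 = 3
  -5 + 9 = 4
  -2 + 3 = 1
  -2 + 5 = 3
  -2 + 7 = 5
  -2 + 8 = 6
  -2 + 9 = 7
  3 + 5 = 8
  3 + 7 = 10
  3 + 8 = 11
  3 + 9 = 12
  5 + 7 = 12
  5 + 8 = 13
  5 + 9 = 14
  7 + 8 = 15
  7 + 9 = 16
  8 + 9 = 17
Collected distinct sums: {-7, -2, 0, 1, 2, 3, 4, 5, 6, 7, 8, 10, 11, 12, 13, 14, 15, 16, 17}
|A +̂ A| = 19
(Reference bound: |A +̂ A| ≥ 2|A| - 3 for |A| ≥ 2, with |A| = 7 giving ≥ 11.)

|A +̂ A| = 19


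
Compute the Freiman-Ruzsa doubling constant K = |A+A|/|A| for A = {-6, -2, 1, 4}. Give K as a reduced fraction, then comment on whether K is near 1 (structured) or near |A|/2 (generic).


|A| = 4.
Compute A + A by enumerating all 16 pairs.
A + A = {-12, -8, -5, -4, -2, -1, 2, 5, 8}, so |A + A| = 9.
K = |A + A| / |A| = 9/4 (already in lowest terms) ≈ 2.2500.
Reference: AP of size 4 gives K = 7/4 ≈ 1.7500; a fully generic set of size 4 gives K ≈ 2.5000.

|A| = 4, |A + A| = 9, K = 9/4.


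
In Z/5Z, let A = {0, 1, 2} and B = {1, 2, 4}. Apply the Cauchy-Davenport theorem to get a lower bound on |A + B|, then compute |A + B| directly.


Cauchy-Davenport: |A + B| ≥ min(p, |A| + |B| - 1) for A, B nonempty in Z/pZ.
|A| = 3, |B| = 3, p = 5.
CD lower bound = min(5, 3 + 3 - 1) = min(5, 5) = 5.
Compute A + B mod 5 directly:
a = 0: 0+1=1, 0+2=2, 0+4=4
a = 1: 1+1=2, 1+2=3, 1+4=0
a = 2: 2+1=3, 2+2=4, 2+4=1
A + B = {0, 1, 2, 3, 4}, so |A + B| = 5.
Verify: 5 ≥ 5? Yes ✓.

CD lower bound = 5, actual |A + B| = 5.


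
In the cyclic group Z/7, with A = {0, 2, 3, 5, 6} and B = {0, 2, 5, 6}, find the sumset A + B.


Work in Z/7Z: reduce every sum a + b modulo 7.
Enumerate all 20 pairs:
a = 0: 0+0=0, 0+2=2, 0+5=5, 0+6=6
a = 2: 2+0=2, 2+2=4, 2+5=0, 2+6=1
a = 3: 3+0=3, 3+2=5, 3+5=1, 3+6=2
a = 5: 5+0=5, 5+2=0, 5+5=3, 5+6=4
a = 6: 6+0=6, 6+2=1, 6+5=4, 6+6=5
Distinct residues collected: {0, 1, 2, 3, 4, 5, 6}
|A + B| = 7 (out of 7 total residues).

A + B = {0, 1, 2, 3, 4, 5, 6}


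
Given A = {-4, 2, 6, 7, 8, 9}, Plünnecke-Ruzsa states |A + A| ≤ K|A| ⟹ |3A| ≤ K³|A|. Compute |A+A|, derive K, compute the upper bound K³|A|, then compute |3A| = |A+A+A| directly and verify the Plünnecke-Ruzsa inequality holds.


|A| = 6.
Step 1: Compute A + A by enumerating all 36 pairs.
A + A = {-8, -2, 2, 3, 4, 5, 8, 9, 10, 11, 12, 13, 14, 15, 16, 17, 18}, so |A + A| = 17.
Step 2: Doubling constant K = |A + A|/|A| = 17/6 = 17/6 ≈ 2.8333.
Step 3: Plünnecke-Ruzsa gives |3A| ≤ K³·|A| = (2.8333)³ · 6 ≈ 136.4722.
Step 4: Compute 3A = A + A + A directly by enumerating all triples (a,b,c) ∈ A³; |3A| = 30.
Step 5: Check 30 ≤ 136.4722? Yes ✓.

K = 17/6, Plünnecke-Ruzsa bound K³|A| ≈ 136.4722, |3A| = 30, inequality holds.


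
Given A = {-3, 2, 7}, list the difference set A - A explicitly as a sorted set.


A - A = {a - a' : a, a' ∈ A}.
Compute a - a' for each ordered pair (a, a'):
a = -3: -3--3=0, -3-2=-5, -3-7=-10
a = 2: 2--3=5, 2-2=0, 2-7=-5
a = 7: 7--3=10, 7-2=5, 7-7=0
Collecting distinct values (and noting 0 appears from a-a):
A - A = {-10, -5, 0, 5, 10}
|A - A| = 5

A - A = {-10, -5, 0, 5, 10}


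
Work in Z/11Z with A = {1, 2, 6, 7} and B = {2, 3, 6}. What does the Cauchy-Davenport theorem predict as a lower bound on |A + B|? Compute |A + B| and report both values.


Cauchy-Davenport: |A + B| ≥ min(p, |A| + |B| - 1) for A, B nonempty in Z/pZ.
|A| = 4, |B| = 3, p = 11.
CD lower bound = min(11, 4 + 3 - 1) = min(11, 6) = 6.
Compute A + B mod 11 directly:
a = 1: 1+2=3, 1+3=4, 1+6=7
a = 2: 2+2=4, 2+3=5, 2+6=8
a = 6: 6+2=8, 6+3=9, 6+6=1
a = 7: 7+2=9, 7+3=10, 7+6=2
A + B = {1, 2, 3, 4, 5, 7, 8, 9, 10}, so |A + B| = 9.
Verify: 9 ≥ 6? Yes ✓.

CD lower bound = 6, actual |A + B| = 9.


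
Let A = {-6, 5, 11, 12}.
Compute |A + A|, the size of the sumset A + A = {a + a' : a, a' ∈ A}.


A + A = {a + a' : a, a' ∈ A}; |A| = 4.
General bounds: 2|A| - 1 ≤ |A + A| ≤ |A|(|A|+1)/2, i.e. 7 ≤ |A + A| ≤ 10.
Lower bound 2|A|-1 is attained iff A is an arithmetic progression.
Enumerate sums a + a' for a ≤ a' (symmetric, so this suffices):
a = -6: -6+-6=-12, -6+5=-1, -6+11=5, -6+12=6
a = 5: 5+5=10, 5+11=16, 5+12=17
a = 11: 11+11=22, 11+12=23
a = 12: 12+12=24
Distinct sums: {-12, -1, 5, 6, 10, 16, 17, 22, 23, 24}
|A + A| = 10

|A + A| = 10


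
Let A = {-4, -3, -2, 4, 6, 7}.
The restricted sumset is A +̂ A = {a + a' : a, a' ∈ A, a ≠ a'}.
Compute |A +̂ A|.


Restricted sumset: A +̂ A = {a + a' : a ∈ A, a' ∈ A, a ≠ a'}.
Equivalently, take A + A and drop any sum 2a that is achievable ONLY as a + a for a ∈ A (i.e. sums representable only with equal summands).
Enumerate pairs (a, a') with a < a' (symmetric, so each unordered pair gives one sum; this covers all a ≠ a'):
  -4 + -3 = -7
  -4 + -2 = -6
  -4 + 4 = 0
  -4 + 6 = 2
  -4 + 7 = 3
  -3 + -2 = -5
  -3 + 4 = 1
  -3 + 6 = 3
  -3 + 7 = 4
  -2 + 4 = 2
  -2 + 6 = 4
  -2 + 7 = 5
  4 + 6 = 10
  4 + 7 = 11
  6 + 7 = 13
Collected distinct sums: {-7, -6, -5, 0, 1, 2, 3, 4, 5, 10, 11, 13}
|A +̂ A| = 12
(Reference bound: |A +̂ A| ≥ 2|A| - 3 for |A| ≥ 2, with |A| = 6 giving ≥ 9.)

|A +̂ A| = 12


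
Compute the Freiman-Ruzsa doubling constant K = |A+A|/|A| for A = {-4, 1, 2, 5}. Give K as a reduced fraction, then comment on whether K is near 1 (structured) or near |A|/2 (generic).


|A| = 4.
Compute A + A by enumerating all 16 pairs.
A + A = {-8, -3, -2, 1, 2, 3, 4, 6, 7, 10}, so |A + A| = 10.
K = |A + A| / |A| = 10/4 = 5/2 ≈ 2.5000.
Reference: AP of size 4 gives K = 7/4 ≈ 1.7500; a fully generic set of size 4 gives K ≈ 2.5000.

|A| = 4, |A + A| = 10, K = 10/4 = 5/2.


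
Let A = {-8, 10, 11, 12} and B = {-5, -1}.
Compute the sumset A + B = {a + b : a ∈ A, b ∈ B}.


A + B = {a + b : a ∈ A, b ∈ B}.
Enumerate all |A|·|B| = 4·2 = 8 pairs (a, b) and collect distinct sums.
a = -8: -8+-5=-13, -8+-1=-9
a = 10: 10+-5=5, 10+-1=9
a = 11: 11+-5=6, 11+-1=10
a = 12: 12+-5=7, 12+-1=11
Collecting distinct sums: A + B = {-13, -9, 5, 6, 7, 9, 10, 11}
|A + B| = 8

A + B = {-13, -9, 5, 6, 7, 9, 10, 11}


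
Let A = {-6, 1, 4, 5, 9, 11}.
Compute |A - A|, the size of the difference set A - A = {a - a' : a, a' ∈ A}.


A - A = {a - a' : a, a' ∈ A}; |A| = 6.
Bounds: 2|A|-1 ≤ |A - A| ≤ |A|² - |A| + 1, i.e. 11 ≤ |A - A| ≤ 31.
Note: 0 ∈ A - A always (from a - a). The set is symmetric: if d ∈ A - A then -d ∈ A - A.
Enumerate nonzero differences d = a - a' with a > a' (then include -d):
Positive differences: {1, 2, 3, 4, 5, 6, 7, 8, 10, 11, 15, 17}
Full difference set: {0} ∪ (positive diffs) ∪ (negative diffs).
|A - A| = 1 + 2·12 = 25 (matches direct enumeration: 25).

|A - A| = 25


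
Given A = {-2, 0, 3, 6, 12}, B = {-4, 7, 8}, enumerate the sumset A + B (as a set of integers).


A + B = {a + b : a ∈ A, b ∈ B}.
Enumerate all |A|·|B| = 5·3 = 15 pairs (a, b) and collect distinct sums.
a = -2: -2+-4=-6, -2+7=5, -2+8=6
a = 0: 0+-4=-4, 0+7=7, 0+8=8
a = 3: 3+-4=-1, 3+7=10, 3+8=11
a = 6: 6+-4=2, 6+7=13, 6+8=14
a = 12: 12+-4=8, 12+7=19, 12+8=20
Collecting distinct sums: A + B = {-6, -4, -1, 2, 5, 6, 7, 8, 10, 11, 13, 14, 19, 20}
|A + B| = 14

A + B = {-6, -4, -1, 2, 5, 6, 7, 8, 10, 11, 13, 14, 19, 20}


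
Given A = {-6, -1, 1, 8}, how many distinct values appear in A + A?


A + A = {a + a' : a, a' ∈ A}; |A| = 4.
General bounds: 2|A| - 1 ≤ |A + A| ≤ |A|(|A|+1)/2, i.e. 7 ≤ |A + A| ≤ 10.
Lower bound 2|A|-1 is attained iff A is an arithmetic progression.
Enumerate sums a + a' for a ≤ a' (symmetric, so this suffices):
a = -6: -6+-6=-12, -6+-1=-7, -6+1=-5, -6+8=2
a = -1: -1+-1=-2, -1+1=0, -1+8=7
a = 1: 1+1=2, 1+8=9
a = 8: 8+8=16
Distinct sums: {-12, -7, -5, -2, 0, 2, 7, 9, 16}
|A + A| = 9

|A + A| = 9


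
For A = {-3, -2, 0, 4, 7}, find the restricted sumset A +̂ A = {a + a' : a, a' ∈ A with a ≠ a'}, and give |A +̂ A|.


Restricted sumset: A +̂ A = {a + a' : a ∈ A, a' ∈ A, a ≠ a'}.
Equivalently, take A + A and drop any sum 2a that is achievable ONLY as a + a for a ∈ A (i.e. sums representable only with equal summands).
Enumerate pairs (a, a') with a < a' (symmetric, so each unordered pair gives one sum; this covers all a ≠ a'):
  -3 + -2 = -5
  -3 + 0 = -3
  -3 + 4 = 1
  -3 + 7 = 4
  -2 + 0 = -2
  -2 + 4 = 2
  -2 + 7 = 5
  0 + 4 = 4
  0 + 7 = 7
  4 + 7 = 11
Collected distinct sums: {-5, -3, -2, 1, 2, 4, 5, 7, 11}
|A +̂ A| = 9
(Reference bound: |A +̂ A| ≥ 2|A| - 3 for |A| ≥ 2, with |A| = 5 giving ≥ 7.)

|A +̂ A| = 9


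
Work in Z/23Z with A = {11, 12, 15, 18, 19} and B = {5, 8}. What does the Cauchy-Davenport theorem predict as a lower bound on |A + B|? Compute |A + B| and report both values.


Cauchy-Davenport: |A + B| ≥ min(p, |A| + |B| - 1) for A, B nonempty in Z/pZ.
|A| = 5, |B| = 2, p = 23.
CD lower bound = min(23, 5 + 2 - 1) = min(23, 6) = 6.
Compute A + B mod 23 directly:
a = 11: 11+5=16, 11+8=19
a = 12: 12+5=17, 12+8=20
a = 15: 15+5=20, 15+8=0
a = 18: 18+5=0, 18+8=3
a = 19: 19+5=1, 19+8=4
A + B = {0, 1, 3, 4, 16, 17, 19, 20}, so |A + B| = 8.
Verify: 8 ≥ 6? Yes ✓.

CD lower bound = 6, actual |A + B| = 8.
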